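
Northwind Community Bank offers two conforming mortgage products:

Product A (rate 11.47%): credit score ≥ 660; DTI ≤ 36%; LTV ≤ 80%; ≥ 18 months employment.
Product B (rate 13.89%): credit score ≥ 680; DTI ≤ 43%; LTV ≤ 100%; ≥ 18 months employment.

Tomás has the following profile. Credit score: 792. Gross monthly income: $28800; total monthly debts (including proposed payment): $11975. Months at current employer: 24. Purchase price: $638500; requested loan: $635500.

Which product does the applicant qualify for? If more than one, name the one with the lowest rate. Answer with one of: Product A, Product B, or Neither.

DTI = 11,975/28,800 = 41.6%.
LTV = 635,500/638,500 = 99.5%.
Product A: score 792 ≥ 660; DTI 41.6% > 36%; LTV 99.5% > 80%; employment 24 ≥ 18 mo → does not qualify.
Product B: score 792 ≥ 680; DTI 41.6% ≤ 43%; LTV 99.5% ≤ 100%; employment 24 ≥ 18 mo → qualifies.

Product B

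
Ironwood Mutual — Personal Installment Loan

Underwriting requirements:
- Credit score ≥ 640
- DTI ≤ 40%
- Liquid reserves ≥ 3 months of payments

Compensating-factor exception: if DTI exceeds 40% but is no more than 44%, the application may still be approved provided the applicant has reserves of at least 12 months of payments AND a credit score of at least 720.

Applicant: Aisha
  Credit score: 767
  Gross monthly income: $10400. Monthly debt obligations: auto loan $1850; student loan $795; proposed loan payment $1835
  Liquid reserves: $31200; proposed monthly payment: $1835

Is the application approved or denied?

Credit score 767 ≥ 640 (meets base)
Total debts = (1,850 + 795 + 1,835) = 4,480. DTI = 4,480/10,400 = 43.1% > 40% — standard DTI limit exceeded.
Reserves = 31,200/1,835 = 17.0 months ≥ 3
43.1% falls in the override range (40%–44%), so the compensating-factor test applies.
Reserves 17.0 ≥ 12 months; credit score 767 ≥ 720.
Both compensating conditions met → exception applies.

Approved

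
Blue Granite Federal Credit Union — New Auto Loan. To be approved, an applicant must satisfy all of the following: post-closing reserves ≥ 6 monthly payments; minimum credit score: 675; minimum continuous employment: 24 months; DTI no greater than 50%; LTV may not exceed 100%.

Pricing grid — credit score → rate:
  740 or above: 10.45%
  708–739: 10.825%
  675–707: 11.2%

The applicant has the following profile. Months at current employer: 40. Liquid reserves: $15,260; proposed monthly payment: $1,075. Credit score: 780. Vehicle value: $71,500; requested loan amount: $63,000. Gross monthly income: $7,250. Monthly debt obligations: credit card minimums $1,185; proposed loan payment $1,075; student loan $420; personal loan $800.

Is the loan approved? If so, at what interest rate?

Credit score 780 ≥ 675 (meets minimum)
Total monthly debts = (1,185 + 1,075 + 420 + 800) = 3,480. Debt-to-income = 3,480/7,250 = 48% — meets 50% limit
LTV: 63,000 ÷ 71,500 = 88.1%, within 100% cap
Employment 40 ≥ 24 months
Liquid reserves cover 15,260/1,075 = 14.2 months — ≥ 6 required
All requirements met. Score 780 falls in the 740 or above tier → 10.45%.

Approved at 10.45%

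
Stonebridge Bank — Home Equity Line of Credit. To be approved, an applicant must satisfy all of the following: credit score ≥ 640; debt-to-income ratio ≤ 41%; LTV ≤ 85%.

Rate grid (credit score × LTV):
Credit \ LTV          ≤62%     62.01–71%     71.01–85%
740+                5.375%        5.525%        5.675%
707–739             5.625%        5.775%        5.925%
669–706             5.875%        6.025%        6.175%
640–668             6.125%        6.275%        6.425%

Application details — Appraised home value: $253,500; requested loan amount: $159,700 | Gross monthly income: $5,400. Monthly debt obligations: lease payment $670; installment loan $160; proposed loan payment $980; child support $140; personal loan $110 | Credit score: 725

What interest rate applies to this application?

5.775%

Credit score 725 ≥ 640; Total monthly debts = (670 + 160 + 980 + 140 + 110) = 2,060. DTI: 2,060 ÷ 5,400 = 38.1%, within the 41% cap
Loan-to-value = 159,700/253,500 = 63% — pass (85% max)
Row: 725 falls in 707–739. Column: 63% falls in 62.01–71%. Rate = 5.775%.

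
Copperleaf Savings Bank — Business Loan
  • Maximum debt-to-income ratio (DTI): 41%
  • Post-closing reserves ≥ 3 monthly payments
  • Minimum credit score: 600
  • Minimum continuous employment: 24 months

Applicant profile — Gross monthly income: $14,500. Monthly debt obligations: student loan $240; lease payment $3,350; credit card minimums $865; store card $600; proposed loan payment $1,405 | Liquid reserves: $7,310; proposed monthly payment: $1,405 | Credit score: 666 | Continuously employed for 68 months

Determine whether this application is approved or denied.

Denied

Total monthly debts = (240 + 3,350 + 865 + 600 + 1,405) = 6,460. DTI: 6,460 ÷ 14,500 = 44.6%, exceeds the 41% cap
Reserves: 7,310 ÷ 1,405 = 5.2 months (meets 3-month minimum)
Credit score 666 ≥ 600 (meets)
Employment 68 ≥ 24 months
Fails on DTI.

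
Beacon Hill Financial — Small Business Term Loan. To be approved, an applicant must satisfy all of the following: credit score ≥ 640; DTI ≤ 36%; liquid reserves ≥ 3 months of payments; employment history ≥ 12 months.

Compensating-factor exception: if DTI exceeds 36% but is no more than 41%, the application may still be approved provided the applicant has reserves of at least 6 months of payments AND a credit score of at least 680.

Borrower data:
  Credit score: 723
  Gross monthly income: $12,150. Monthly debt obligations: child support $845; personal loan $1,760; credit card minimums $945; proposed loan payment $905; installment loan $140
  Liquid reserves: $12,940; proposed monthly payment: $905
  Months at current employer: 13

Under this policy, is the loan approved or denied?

Credit score 723 ≥ 640 (meets base)
Total debts = (845 + 1,760 + 945 + 905 + 140) = 4,595. DTI: 4,595 ÷ 12,150 = 37.8%, over the 36% base limit.
Liquid reserves cover 12,940/905 = 14.3 months — ≥ 3 required
Employment 13 ≥ 12 months
37.8% falls in the override range (36%–41%), so the compensating-factor test applies.
Reserves 14.3 ≥ 6 months; credit score 723 ≥ 680.
Both compensating conditions met → exception applies.

Approved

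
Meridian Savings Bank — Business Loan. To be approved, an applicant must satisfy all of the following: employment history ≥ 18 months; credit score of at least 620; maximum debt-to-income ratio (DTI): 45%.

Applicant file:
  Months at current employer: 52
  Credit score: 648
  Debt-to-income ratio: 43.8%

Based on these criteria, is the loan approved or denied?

Employment 52 ≥ 18 months
Credit score 648 ≥ 620 (meets)
DTI 43.8% is within the 45% limit
All criteria satisfied.

Approved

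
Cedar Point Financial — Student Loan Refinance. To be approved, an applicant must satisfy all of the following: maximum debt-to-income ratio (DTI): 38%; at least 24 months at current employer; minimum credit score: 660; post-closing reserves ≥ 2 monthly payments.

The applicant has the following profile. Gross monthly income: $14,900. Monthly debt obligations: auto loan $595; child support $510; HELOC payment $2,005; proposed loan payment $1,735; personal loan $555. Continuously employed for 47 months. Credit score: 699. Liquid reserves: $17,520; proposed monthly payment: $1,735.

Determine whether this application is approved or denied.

Approved

Total monthly debts = (595 + 510 + 2,005 + 1,735 + 555) = 5,400. DTI = 5,400/14,900 = 36.2% ≤ 38%
Employment 47 ≥ 24 months
Credit score 699 ≥ 660 (meets)
Reserves = 17,520/1,735 = 10.1 months ≥ 2
All criteria satisfied.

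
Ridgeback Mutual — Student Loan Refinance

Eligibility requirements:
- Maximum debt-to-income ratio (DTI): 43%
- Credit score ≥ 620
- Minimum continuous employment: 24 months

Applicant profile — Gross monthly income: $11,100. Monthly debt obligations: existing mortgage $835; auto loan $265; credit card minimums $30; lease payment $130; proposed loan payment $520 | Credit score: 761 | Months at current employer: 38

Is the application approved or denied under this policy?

Total monthly debts = (835 + 265 + 30 + 130 + 520) = 1,780. Debt-to-income = 1,780/11,100 = 16% — meets 43% limit
Credit score 761 ≥ 620 (meets)
Employment 38 ≥ 24 months
All criteria satisfied.

Approved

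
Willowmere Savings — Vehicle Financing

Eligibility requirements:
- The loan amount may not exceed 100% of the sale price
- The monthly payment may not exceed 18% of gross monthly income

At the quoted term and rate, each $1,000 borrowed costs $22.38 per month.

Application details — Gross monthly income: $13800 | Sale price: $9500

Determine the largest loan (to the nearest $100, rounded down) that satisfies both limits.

Payment cap: 18% × $13,800 = $2,484/month.
At $22.38 per $1,000, that supports 2,484/22.38 × 1,000 ≈ $110,991 → $110,900.
LTV cap: 100% × $9,500 = $9,500 → $9,500.
Binding constraint: loan-to-value.

$9,500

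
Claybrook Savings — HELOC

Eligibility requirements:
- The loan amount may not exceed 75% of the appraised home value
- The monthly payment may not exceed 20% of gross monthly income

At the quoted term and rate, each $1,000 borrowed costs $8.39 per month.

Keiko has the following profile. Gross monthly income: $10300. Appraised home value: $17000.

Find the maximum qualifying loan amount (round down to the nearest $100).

Payment cap: 20% × $10,300 = $2,060/month.
At $8.39 per $1,000, that supports 2,060/8.39 × 1,000 ≈ $245,530 → $245,500.
LTV cap: 75% × $17,000 = $12,750 → $12,700.
Binding constraint: loan-to-value.

$12,700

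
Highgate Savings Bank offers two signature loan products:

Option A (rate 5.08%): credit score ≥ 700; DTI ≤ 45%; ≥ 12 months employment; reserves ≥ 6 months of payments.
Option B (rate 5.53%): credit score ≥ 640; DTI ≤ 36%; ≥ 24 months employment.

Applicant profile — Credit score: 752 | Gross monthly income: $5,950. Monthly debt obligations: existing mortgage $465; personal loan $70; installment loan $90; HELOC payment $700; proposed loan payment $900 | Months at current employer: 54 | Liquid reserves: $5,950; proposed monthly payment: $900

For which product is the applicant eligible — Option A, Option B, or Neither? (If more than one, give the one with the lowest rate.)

Total debts = (465 + 70 + 90 + 700 + 900) = 2,225; DTI = 2,225/5,950 = 37.4%.
Reserves = 5,950/900 = 6.6 months.
Option A: score 752 ≥ 700; DTI 37.4% ≤ 45%; employment 54 ≥ 12 mo; reserves 6.6 ≥ 6 mo → qualifies.
Option B: score 752 ≥ 640; DTI 37.4% > 36%; employment 54 ≥ 24 mo → does not qualify.

Option A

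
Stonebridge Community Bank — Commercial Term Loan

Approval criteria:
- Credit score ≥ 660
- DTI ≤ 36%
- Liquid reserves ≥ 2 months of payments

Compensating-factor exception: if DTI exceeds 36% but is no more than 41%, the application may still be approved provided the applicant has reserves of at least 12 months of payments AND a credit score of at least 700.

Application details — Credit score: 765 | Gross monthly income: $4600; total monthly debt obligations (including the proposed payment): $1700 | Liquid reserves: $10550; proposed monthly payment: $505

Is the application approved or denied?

Credit score 765 ≥ 660 (meets base)
DTI = 1,700/4,600 = 37% > 36% — standard DTI limit exceeded.
Liquid reserves cover 10,550/505 = 20.9 months — ≥ 2 required
37% falls in the override range (36%–41%), so the compensating-factor test applies.
Reserves 20.9 ≥ 12 months; credit score 765 ≥ 700.
Both compensating conditions met → exception applies.

Approved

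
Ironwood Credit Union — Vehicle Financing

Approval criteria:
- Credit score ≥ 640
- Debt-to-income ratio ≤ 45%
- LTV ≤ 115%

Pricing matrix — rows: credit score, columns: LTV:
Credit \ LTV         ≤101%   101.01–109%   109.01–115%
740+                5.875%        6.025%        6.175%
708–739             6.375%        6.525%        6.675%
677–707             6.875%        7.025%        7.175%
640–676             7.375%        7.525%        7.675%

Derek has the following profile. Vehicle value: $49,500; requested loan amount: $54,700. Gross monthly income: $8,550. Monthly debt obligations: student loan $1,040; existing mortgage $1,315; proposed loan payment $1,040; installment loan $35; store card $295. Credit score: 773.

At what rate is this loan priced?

6.175%

Credit score 773 ≥ 640; Total monthly debts = (1,040 + 1,315 + 1,040 + 35 + 295) = 3,725. DTI: 3,725 ÷ 8,550 = 43.6%, within the 45% cap
LTV: 54,700 ÷ 49,500 = 110.5%, within 115% cap
Row: 773 falls in 740+. Column: 110.5% falls in 109.01–115%. Rate = 6.175%.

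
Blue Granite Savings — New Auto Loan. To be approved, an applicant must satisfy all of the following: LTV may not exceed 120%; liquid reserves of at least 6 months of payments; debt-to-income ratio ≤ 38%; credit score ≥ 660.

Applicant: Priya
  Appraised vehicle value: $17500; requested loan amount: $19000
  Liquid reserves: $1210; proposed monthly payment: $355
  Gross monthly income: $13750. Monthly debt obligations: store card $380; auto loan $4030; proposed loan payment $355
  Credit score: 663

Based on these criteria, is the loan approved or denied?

Denied

LTV: 19,000 ÷ 17,500 = 108.6%, within 120% cap
Reserves: 1,210 ÷ 355 = 3.4 months (below 6-month minimum)
Total monthly debts = (380 + 4,030 + 355) = 4,765. DTI: 4,765 ÷ 13,750 = 34.7%, within the 38% cap
Credit score 663 ≥ 660 (meets)
Fails on reserves.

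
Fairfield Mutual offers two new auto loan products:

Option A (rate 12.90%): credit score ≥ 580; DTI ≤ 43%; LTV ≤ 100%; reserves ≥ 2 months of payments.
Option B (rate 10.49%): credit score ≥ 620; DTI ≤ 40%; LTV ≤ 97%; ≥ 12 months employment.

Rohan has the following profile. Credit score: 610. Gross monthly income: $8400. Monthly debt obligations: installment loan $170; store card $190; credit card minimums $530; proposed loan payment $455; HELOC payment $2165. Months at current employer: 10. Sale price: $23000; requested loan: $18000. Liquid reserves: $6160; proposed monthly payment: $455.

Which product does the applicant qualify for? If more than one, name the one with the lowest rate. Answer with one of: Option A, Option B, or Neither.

Option A

Total debts = (170 + 190 + 530 + 455 + 2,165) = 3,510; DTI = 3,510/8,400 = 41.8%.
LTV = 18,000/23,000 = 78.3%.
Reserves = 6,160/455 = 13.5 months.
Option A: score 610 ≥ 580; DTI 41.8% ≤ 43%; LTV 78.3% ≤ 100%; reserves 13.5 ≥ 2 mo → qualifies.
Option B: score 610 < 620; DTI 41.8% > 40%; LTV 78.3% ≤ 97%; employment 10 < 12 mo → does not qualify.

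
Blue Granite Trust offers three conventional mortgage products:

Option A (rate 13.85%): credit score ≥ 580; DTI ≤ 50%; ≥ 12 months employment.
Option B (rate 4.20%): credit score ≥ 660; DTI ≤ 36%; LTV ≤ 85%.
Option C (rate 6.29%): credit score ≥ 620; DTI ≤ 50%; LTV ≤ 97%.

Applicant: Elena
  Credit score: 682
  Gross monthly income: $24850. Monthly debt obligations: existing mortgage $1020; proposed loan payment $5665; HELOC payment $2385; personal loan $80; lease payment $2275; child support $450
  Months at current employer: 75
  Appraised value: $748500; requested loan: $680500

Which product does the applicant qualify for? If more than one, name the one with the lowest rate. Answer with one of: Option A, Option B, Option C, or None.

Option C

Total debts = (1,020 + 5,665 + 2,385 + 80 + 2,275 + 450) = 11,875; DTI = 11,875/24,850 = 47.8%.
LTV = 680,500/748,500 = 90.9%.
Option A: score 682 ≥ 580; DTI 47.8% ≤ 50%; employment 75 ≥ 12 mo → qualifies.
Option B: score 682 ≥ 660; DTI 47.8% > 36%; LTV 90.9% > 85% → does not qualify.
Option C: score 682 ≥ 620; DTI 47.8% ≤ 50%; LTV 90.9% ≤ 97% → qualifies.
Qualifying: Option A, Option C. Lowest rate is 6.29% → Option C.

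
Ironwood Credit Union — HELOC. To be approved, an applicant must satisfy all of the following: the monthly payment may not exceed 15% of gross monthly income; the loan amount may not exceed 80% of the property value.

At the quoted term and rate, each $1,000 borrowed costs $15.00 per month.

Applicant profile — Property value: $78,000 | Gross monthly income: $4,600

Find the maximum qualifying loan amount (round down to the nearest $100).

$46,000

Payment cap: 15% × $4,600 = $690/month.
At $15.00 per $1,000, that supports 690/15.00 × 1,000 ≈ $46,000 → $46,000.
LTV cap: 80% × $78,000 = $62,400 → $62,400.
Binding constraint: payment-to-income.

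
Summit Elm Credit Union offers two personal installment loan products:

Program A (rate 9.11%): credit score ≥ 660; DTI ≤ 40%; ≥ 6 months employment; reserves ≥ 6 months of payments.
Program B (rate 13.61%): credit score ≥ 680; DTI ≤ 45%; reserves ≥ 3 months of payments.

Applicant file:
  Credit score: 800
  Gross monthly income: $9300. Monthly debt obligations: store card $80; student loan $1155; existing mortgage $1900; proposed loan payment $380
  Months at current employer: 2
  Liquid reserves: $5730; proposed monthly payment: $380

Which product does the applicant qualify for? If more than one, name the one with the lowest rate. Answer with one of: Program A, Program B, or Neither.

Total debts = (80 + 1,155 + 1,900 + 380) = 3,515; DTI = 3,515/9,300 = 37.8%.
Reserves = 5,730/380 = 15.1 months.
Program A: score 800 ≥ 660; DTI 37.8% ≤ 40%; employment 2 < 6 mo; reserves 15.1 ≥ 6 mo → does not qualify.
Program B: score 800 ≥ 680; DTI 37.8% ≤ 45%; reserves 15.1 ≥ 3 mo → qualifies.

Program B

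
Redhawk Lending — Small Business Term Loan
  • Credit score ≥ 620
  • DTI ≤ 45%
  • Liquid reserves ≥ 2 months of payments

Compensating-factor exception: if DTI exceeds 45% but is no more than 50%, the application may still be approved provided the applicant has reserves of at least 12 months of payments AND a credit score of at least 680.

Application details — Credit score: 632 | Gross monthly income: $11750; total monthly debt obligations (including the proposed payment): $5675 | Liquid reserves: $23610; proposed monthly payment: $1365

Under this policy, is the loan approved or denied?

Denied

Credit score 632 ≥ 620 (meets base)
DTI = 5,675/11,750 = 48.3% > 45% — standard DTI limit exceeded.
Reserves: 23,610 ÷ 1,365 = 17.3 months (meets 2-month minimum)
48.3% falls in the override range (45%–50%), so the compensating-factor test applies.
Override check — reserves: 17.3 mo (ok); score: 632 (below 680).
Override conditions not both satisfied; exception does not apply.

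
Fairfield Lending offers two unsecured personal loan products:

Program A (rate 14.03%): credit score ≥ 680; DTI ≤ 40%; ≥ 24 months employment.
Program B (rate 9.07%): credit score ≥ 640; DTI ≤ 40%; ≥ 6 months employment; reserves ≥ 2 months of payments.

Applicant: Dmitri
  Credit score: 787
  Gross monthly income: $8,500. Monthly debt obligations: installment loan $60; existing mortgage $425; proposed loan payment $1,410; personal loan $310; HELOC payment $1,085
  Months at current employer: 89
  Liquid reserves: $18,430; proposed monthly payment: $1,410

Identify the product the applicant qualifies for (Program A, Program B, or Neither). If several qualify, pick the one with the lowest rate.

Total debts = (60 + 425 + 1,410 + 310 + 1,085) = 3,290; DTI = 3,290/8,500 = 38.7%.
Reserves = 18,430/1,410 = 13.1 months.
Program A: score 787 ≥ 680; DTI 38.7% ≤ 40%; employment 89 ≥ 24 mo → qualifies.
Program B: score 787 ≥ 640; DTI 38.7% ≤ 40%; employment 89 ≥ 6 mo; reserves 13.1 ≥ 2 mo → qualifies.
Qualifying: Program A, Program B. Lowest rate is 9.07% → Program B.

Program B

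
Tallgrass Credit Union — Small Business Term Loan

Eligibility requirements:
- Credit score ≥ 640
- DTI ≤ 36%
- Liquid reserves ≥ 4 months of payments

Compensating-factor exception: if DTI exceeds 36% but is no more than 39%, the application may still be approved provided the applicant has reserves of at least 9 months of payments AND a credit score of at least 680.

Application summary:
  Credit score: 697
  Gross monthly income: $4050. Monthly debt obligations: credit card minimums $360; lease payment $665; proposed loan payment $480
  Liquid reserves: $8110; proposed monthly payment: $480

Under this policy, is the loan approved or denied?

Approved

Credit score 697 ≥ 640 (meets base)
Total debts = (360 + 665 + 480) = 1,505. DTI = 1,505/4,050 = 37.2% > 36% — standard DTI limit exceeded.
Reserves = 8,110/480 = 16.9 months ≥ 4
DTI 37.2% is within the 36%–39% exception band; checking compensating factors.
Reserves 16.9 ≥ 9 months; credit score 697 ≥ 680.
Both override conditions satisfied; DTI exception granted.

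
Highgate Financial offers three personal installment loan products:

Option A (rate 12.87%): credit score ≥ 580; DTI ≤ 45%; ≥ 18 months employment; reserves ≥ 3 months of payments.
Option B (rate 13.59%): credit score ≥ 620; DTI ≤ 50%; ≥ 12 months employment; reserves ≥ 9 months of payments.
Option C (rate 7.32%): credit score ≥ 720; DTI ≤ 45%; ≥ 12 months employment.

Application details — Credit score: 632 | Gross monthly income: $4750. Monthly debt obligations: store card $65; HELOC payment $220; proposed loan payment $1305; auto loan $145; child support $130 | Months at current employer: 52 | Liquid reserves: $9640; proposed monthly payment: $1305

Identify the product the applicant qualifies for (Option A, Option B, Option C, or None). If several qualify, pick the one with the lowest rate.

Option A

Total debts = (65 + 220 + 1,305 + 145 + 130) = 1,865; DTI = 1,865/4,750 = 39.3%.
Reserves = 9,640/1,305 = 7.4 months.
Option A: score 632 ≥ 580; DTI 39.3% ≤ 45%; employment 52 ≥ 18 mo; reserves 7.4 ≥ 3 mo → qualifies.
Option B: score 632 ≥ 620; DTI 39.3% ≤ 50%; employment 52 ≥ 12 mo; reserves 7.4 < 9 mo → does not qualify.
Option C: score 632 < 720; DTI 39.3% ≤ 45%; employment 52 ≥ 12 mo → does not qualify.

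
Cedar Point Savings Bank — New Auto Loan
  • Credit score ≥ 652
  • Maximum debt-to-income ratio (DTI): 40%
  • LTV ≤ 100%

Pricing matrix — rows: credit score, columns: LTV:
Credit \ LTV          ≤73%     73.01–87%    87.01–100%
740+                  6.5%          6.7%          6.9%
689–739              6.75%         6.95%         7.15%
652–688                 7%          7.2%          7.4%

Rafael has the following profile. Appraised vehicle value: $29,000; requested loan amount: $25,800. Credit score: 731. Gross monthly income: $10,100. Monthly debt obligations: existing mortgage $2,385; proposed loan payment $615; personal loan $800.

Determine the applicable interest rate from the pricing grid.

7.15%

Credit score 731 ≥ 652; Total monthly debts = (2,385 + 615 + 800) = 3,800. DTI = 3,800/10,100 = 37.6% ≤ 40%
Loan-to-value = 25,800/29,000 = 89% — pass (100% max)
Score 731 is in the 689–739 band; LTV 89% is in the 87.01–100% band → 7.15%.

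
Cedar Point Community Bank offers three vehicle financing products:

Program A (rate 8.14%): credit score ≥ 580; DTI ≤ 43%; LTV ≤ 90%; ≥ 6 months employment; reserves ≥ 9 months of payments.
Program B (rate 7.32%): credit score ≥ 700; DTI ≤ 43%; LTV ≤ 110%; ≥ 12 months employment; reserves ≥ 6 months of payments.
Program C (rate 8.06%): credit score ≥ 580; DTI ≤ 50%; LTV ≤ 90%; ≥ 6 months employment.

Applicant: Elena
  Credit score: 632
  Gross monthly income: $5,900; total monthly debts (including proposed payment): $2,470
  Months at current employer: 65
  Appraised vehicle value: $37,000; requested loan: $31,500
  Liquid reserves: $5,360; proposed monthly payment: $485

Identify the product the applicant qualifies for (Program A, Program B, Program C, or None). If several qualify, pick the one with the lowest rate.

DTI = 2,470/5,900 = 41.9%.
LTV = 31,500/37,000 = 85.1%.
Reserves = 5,360/485 = 11.1 months.
Program A: score 632 ≥ 580; DTI 41.9% ≤ 43%; LTV 85.1% ≤ 90%; employment 65 ≥ 6 mo; reserves 11.1 ≥ 9 mo → qualifies.
Program B: score 632 < 700; DTI 41.9% ≤ 43%; LTV 85.1% ≤ 110%; employment 65 ≥ 12 mo; reserves 11.1 ≥ 6 mo → does not qualify.
Program C: score 632 ≥ 580; DTI 41.9% ≤ 50%; LTV 85.1% ≤ 90%; employment 65 ≥ 6 mo → qualifies.
Qualifying: Program A, Program C. Lowest rate is 8.06% → Program C.

Program C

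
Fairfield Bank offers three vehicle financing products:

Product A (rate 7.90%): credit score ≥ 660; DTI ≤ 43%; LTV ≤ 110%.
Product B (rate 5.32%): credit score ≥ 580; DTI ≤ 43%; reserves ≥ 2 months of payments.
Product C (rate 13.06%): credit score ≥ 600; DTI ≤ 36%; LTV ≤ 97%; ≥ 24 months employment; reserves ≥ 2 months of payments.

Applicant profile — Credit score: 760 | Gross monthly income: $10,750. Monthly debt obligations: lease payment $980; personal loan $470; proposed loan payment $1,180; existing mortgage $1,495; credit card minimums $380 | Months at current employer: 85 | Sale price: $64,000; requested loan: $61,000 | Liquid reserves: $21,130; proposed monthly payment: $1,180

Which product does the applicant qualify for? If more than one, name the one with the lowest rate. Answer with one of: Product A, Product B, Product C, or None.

Total debts = (980 + 470 + 1,180 + 1,495 + 380) = 4,505; DTI = 4,505/10,750 = 41.9%.
LTV = 61,000/64,000 = 95.3%.
Reserves = 21,130/1,180 = 17.9 months.
Product A: score 760 ≥ 660; DTI 41.9% ≤ 43%; LTV 95.3% ≤ 110% → qualifies.
Product B: score 760 ≥ 580; DTI 41.9% ≤ 43%; reserves 17.9 ≥ 2 mo → qualifies.
Product C: score 760 ≥ 600; DTI 41.9% > 36%; LTV 95.3% ≤ 97%; employment 85 ≥ 24 mo; reserves 17.9 ≥ 2 mo → does not qualify.
Qualifying: Product A, Product B. Lowest rate is 5.32% → Product B.

Product B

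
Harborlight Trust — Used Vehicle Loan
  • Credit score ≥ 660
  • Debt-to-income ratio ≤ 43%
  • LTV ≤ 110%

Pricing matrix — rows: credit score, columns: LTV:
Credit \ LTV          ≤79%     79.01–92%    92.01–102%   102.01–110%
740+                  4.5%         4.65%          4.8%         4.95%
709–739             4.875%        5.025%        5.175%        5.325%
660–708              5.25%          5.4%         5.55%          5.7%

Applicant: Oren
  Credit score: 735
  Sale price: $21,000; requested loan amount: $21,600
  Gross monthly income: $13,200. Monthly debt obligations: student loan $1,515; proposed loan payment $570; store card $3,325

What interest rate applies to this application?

Credit score 735 ≥ 660; Total monthly debts = (1,515 + 570 + 3,325) = 5,410. DTI = 5,410/13,200 = 41% ≤ 43%
Loan-to-value = 21,600/21,000 = 102.9% — pass (110% max)
Row: 735 falls in 709–739. Column: 102.9% falls in 102.01–110%. Rate = 5.325%.

5.325%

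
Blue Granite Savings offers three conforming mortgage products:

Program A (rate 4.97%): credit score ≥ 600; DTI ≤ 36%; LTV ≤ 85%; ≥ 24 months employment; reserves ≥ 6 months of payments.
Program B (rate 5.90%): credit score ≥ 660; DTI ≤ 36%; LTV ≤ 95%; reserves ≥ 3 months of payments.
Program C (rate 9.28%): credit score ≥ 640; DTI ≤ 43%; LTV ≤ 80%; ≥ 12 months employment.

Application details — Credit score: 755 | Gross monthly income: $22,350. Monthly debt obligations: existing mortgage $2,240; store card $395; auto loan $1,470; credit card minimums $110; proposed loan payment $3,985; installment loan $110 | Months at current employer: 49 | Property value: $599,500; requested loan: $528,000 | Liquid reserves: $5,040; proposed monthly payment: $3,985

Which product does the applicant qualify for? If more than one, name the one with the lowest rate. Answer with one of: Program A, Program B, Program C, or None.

None

Total debts = (2,240 + 395 + 1,470 + 110 + 3,985 + 110) = 8,310; DTI = 8,310/22,350 = 37.2%.
LTV = 528,000/599,500 = 88.1%.
Reserves = 5,040/3,985 = 1.3 months.
Program A: score 755 ≥ 600; DTI 37.2% > 36%; LTV 88.1% > 85%; employment 49 ≥ 24 mo; reserves 1.3 < 6 mo → does not qualify.
Program B: score 755 ≥ 660; DTI 37.2% > 36%; LTV 88.1% ≤ 95%; reserves 1.3 < 3 mo → does not qualify.
Program C: score 755 ≥ 640; DTI 37.2% ≤ 43%; LTV 88.1% > 80%; employment 49 ≥ 12 mo → does not qualify.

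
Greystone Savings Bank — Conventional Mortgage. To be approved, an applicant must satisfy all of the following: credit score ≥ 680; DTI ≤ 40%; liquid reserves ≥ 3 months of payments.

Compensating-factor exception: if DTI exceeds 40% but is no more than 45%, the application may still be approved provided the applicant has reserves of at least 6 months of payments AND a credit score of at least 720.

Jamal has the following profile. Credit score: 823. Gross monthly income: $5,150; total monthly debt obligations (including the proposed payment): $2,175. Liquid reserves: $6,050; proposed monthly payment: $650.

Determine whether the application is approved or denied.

Approved

Credit score 823 ≥ 680 (meets base)
DTI: 2,175 ÷ 5,150 = 42.2%, over the 40% base limit.
Reserves: 6,050 ÷ 650 = 9.3 months (meets 3-month minimum)
42.2% falls in the override range (40%–45%), so the compensating-factor test applies.
Reserves 9.3 ≥ 6 months; credit score 823 ≥ 720.
Both override conditions satisfied; DTI exception granted.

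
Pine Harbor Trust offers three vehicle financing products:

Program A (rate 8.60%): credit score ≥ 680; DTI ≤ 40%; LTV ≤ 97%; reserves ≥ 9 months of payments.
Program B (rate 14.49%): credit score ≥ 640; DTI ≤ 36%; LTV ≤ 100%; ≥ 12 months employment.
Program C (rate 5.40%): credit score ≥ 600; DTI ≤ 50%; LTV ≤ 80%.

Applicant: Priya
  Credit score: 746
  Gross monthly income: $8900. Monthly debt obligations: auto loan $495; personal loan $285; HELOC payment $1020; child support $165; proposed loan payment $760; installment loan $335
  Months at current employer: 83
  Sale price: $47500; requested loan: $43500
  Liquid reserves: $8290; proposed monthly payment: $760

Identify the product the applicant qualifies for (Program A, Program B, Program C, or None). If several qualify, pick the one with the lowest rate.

Program A

Total debts = (495 + 285 + 1,020 + 165 + 760 + 335) = 3,060; DTI = 3,060/8,900 = 34.4%.
LTV = 43,500/47,500 = 91.6%.
Reserves = 8,290/760 = 10.9 months.
Program A: score 746 ≥ 680; DTI 34.4% ≤ 40%; LTV 91.6% ≤ 97%; reserves 10.9 ≥ 9 mo → qualifies.
Program B: score 746 ≥ 640; DTI 34.4% ≤ 36%; LTV 91.6% ≤ 100%; employment 83 ≥ 12 mo → qualifies.
Program C: score 746 ≥ 600; DTI 34.4% ≤ 50%; LTV 91.6% > 80% → does not qualify.
Qualifying: Program A, Program B. Lowest rate is 8.60% → Program A.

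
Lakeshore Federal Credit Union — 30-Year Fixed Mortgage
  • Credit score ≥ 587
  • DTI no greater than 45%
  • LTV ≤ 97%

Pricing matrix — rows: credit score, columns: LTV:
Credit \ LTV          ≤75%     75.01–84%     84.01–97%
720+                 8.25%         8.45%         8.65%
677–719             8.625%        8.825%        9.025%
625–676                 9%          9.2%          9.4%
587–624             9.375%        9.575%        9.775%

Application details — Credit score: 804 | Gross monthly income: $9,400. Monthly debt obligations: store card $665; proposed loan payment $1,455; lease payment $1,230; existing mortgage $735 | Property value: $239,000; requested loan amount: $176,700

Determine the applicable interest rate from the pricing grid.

Credit score 804 ≥ 587; Total monthly debts = (665 + 1,455 + 1,230 + 735) = 4,085. DTI: 4,085 ÷ 9,400 = 43.5%, within the 45% cap
LTV: 176,700 ÷ 239,000 = 73.9%, within 97% cap
Row: 804 falls in 720+. Column: 73.9% falls in ≤75%. Rate = 8.25%.

8.25%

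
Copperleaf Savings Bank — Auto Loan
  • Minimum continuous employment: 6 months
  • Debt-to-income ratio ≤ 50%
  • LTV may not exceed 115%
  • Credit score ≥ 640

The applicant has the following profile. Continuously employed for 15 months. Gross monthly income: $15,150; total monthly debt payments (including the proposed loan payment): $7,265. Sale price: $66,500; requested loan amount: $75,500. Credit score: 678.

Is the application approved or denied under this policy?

Approved

Employment 15 ≥ 6 months
DTI: 7,265 ÷ 15,150 = 48%, within the 50% cap
Loan-to-value = 75,500/66,500 = 113.5% — pass (115% max)
Credit score 678 ≥ 640 (meets)
All criteria satisfied.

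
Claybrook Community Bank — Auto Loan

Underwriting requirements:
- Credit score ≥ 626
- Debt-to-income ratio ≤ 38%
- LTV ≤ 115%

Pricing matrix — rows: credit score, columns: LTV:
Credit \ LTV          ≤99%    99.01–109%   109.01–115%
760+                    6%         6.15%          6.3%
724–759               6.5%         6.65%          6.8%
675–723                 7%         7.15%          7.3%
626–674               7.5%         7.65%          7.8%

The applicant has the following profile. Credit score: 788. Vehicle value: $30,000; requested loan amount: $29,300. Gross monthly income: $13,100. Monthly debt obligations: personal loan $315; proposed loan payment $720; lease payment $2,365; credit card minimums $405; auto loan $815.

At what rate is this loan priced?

6%

Credit score 788 ≥ 626; Total monthly debts = (315 + 720 + 2,365 + 405 + 815) = 4,620. Debt-to-income = 4,620/13,100 = 35.3% — meets 38% limit
LTV = 29,300/30,000 = 97.7% ≤ 115%
Score 788 is in the 760+ band; LTV 97.7% is in the ≤99% band → 6%.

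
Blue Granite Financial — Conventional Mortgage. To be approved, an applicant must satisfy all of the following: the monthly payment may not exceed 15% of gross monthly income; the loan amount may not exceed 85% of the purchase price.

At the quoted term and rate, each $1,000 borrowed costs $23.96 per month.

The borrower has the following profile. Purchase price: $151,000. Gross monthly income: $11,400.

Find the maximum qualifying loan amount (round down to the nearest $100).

$71,300

Payment cap: 15% × $11,400 = $1,710/month.
At $23.96 per $1,000, that supports 1,710/23.96 × 1,000 ≈ $71,368 → $71,300.
LTV cap: 85% × $151,000 = $128,350 → $128,300.
Binding constraint: payment-to-income.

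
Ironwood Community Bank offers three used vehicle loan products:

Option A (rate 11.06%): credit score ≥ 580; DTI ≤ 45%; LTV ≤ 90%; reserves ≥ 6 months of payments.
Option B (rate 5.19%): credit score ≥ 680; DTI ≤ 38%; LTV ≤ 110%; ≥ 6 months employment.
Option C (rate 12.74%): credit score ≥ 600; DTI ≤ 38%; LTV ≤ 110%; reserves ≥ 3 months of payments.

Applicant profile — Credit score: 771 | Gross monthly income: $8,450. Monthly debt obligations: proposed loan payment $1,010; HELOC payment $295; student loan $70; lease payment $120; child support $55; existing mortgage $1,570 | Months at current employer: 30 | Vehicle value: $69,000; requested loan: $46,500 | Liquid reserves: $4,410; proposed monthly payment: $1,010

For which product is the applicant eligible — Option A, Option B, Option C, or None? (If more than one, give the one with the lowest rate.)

Total debts = (1,010 + 295 + 70 + 120 + 55 + 1,570) = 3,120; DTI = 3,120/8,450 = 36.9%.
LTV = 46,500/69,000 = 67.4%.
Reserves = 4,410/1,010 = 4.4 months.
Option A: score 771 ≥ 580; DTI 36.9% ≤ 45%; LTV 67.4% ≤ 90%; reserves 4.4 < 6 mo → does not qualify.
Option B: score 771 ≥ 680; DTI 36.9% ≤ 38%; LTV 67.4% ≤ 110%; employment 30 ≥ 6 mo → qualifies.
Option C: score 771 ≥ 600; DTI 36.9% ≤ 38%; LTV 67.4% ≤ 110%; reserves 4.4 ≥ 3 mo → qualifies.
Qualifying: Option B, Option C. Lowest rate is 5.19% → Option B.

Option B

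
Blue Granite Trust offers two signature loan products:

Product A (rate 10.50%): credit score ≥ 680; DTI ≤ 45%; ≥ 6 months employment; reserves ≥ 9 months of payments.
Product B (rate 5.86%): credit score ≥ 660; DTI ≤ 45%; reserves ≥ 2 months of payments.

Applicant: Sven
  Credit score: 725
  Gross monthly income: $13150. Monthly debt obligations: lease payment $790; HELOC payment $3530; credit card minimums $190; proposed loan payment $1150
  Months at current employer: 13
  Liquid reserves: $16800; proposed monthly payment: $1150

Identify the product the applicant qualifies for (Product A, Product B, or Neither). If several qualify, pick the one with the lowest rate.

Total debts = (790 + 3,530 + 190 + 1,150) = 5,660; DTI = 5,660/13,150 = 43%.
Reserves = 16,800/1,150 = 14.6 months.
Product A: score 725 ≥ 680; DTI 43% ≤ 45%; employment 13 ≥ 6 mo; reserves 14.6 ≥ 9 mo → qualifies.
Product B: score 725 ≥ 660; DTI 43% ≤ 45%; reserves 14.6 ≥ 2 mo → qualifies.
Qualifying: Product A, Product B. Lowest rate is 5.86% → Product B.

Product B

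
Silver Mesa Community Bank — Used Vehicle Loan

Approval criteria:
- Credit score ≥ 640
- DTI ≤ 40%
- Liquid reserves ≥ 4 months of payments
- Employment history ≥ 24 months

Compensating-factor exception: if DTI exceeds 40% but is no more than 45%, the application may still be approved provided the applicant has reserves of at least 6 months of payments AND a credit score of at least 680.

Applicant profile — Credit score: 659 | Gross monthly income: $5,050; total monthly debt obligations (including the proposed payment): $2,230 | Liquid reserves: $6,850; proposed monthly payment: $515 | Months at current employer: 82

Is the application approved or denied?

Denied

Credit score 659 ≥ 640 (meets base)
DTI = 2,230/5,050 = 44.2% > 40% — standard DTI limit exceeded.
Reserves = 6,850/515 = 13.3 months ≥ 4
Employment 82 ≥ 24 months
DTI 44.2% is within the 40%–45% exception band; checking compensating factors.
Reserves 13.3 ≥ 6 months; credit score 659 < 680.
Compensating-factor requirement not fully met.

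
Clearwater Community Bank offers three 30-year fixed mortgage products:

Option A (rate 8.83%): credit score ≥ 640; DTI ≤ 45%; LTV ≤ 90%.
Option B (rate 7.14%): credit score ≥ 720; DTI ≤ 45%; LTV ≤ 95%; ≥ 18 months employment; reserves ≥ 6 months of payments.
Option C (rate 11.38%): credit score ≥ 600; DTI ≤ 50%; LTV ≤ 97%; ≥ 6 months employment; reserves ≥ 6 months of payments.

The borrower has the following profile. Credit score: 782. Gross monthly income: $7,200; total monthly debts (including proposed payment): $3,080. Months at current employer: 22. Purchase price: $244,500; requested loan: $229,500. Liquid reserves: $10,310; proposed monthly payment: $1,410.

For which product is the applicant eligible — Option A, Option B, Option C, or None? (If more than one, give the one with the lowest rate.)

Option B

DTI = 3,080/7,200 = 42.8%.
LTV = 229,500/244,500 = 93.9%.
Reserves = 10,310/1,410 = 7.3 months.
Option A: score 782 ≥ 640; DTI 42.8% ≤ 45%; LTV 93.9% > 90% → does not qualify.
Option B: score 782 ≥ 720; DTI 42.8% ≤ 45%; LTV 93.9% ≤ 95%; employment 22 ≥ 18 mo; reserves 7.3 ≥ 6 mo → qualifies.
Option C: score 782 ≥ 600; DTI 42.8% ≤ 50%; LTV 93.9% ≤ 97%; employment 22 ≥ 6 mo; reserves 7.3 ≥ 6 mo → qualifies.
Qualifying: Option B, Option C. Lowest rate is 7.14% → Option B.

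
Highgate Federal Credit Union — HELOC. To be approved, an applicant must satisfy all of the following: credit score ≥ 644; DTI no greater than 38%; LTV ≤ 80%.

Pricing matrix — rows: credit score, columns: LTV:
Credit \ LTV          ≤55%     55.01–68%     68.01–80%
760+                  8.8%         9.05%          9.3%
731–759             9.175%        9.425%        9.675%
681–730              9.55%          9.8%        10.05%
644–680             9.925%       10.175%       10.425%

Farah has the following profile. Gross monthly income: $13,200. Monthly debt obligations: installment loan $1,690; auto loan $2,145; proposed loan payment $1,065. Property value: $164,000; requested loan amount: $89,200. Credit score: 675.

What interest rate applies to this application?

Credit score 675 ≥ 644; Total monthly debts = (1,690 + 2,145 + 1,065) = 4,900. DTI = 4,900/13,200 = 37.1% ≤ 38%
LTV = 89,200/164,000 = 54.4% ≤ 80%
Score 675 is in the 644–680 band; LTV 54.4% is in the ≤55% band → 9.925%.

9.925%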